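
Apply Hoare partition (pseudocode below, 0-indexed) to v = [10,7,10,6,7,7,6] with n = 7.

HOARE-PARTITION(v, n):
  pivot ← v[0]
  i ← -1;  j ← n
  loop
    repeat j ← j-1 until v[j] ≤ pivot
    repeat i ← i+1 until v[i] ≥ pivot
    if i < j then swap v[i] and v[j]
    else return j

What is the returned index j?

pivot=10
j stops at 6 (6), i stops at 0 (10); swap ⇒ [6,7,10,6,7,7,10]
j stops at 5 (7), i stops at 2 (10); swap ⇒ [6,7,7,6,7,10,10]
j stops at 4, i stops at 5; i≥j ⇒ return 4. v=[6,7,7,6,7,10,10]

4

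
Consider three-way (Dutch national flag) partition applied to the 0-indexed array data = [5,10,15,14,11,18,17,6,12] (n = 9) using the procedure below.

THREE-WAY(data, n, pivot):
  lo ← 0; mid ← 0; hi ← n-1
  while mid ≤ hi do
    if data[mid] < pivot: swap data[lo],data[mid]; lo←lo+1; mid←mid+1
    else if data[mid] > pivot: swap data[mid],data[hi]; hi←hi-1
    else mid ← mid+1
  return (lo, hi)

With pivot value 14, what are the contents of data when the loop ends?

[5,10,12,11,6,14,17,18,15]

pivot = 14; lo=0, mid=0, hi=8
data[mid]=5<14: swap data[0],data[0]; lo=1,mid=1 → [5,10,15,14,11,18,17,6,12]
data[mid]=10<14: swap data[1],data[1]; lo=2,mid=2 → [5,10,15,14,11,18,17,6,12]
data[mid]=15>14: swap data[2],data[8]; hi=7 → [5,10,12,14,11,18,17,6,15]
data[mid]=12<14: swap data[2],data[2]; lo=3,mid=3 → [5,10,12,14,11,18,17,6,15]
data[mid]=14=14: mid=4
data[mid]=11<14: swap data[3],data[4]; lo=4,mid=5 → [5,10,12,11,14,18,17,6,15]
data[mid]=18>14: swap data[5],data[7]; hi=6 → [5,10,12,11,14,6,17,18,15]
data[mid]=6<14: swap data[4],data[5]; lo=5,mid=6 → [5,10,12,11,6,14,17,18,15]
data[mid]=17>14: swap data[6],data[6]; hi=5 → [5,10,12,11,6,14,17,18,15]
end: lo=5, hi=5; data = [5,10,12,11,6,14,17,18,15]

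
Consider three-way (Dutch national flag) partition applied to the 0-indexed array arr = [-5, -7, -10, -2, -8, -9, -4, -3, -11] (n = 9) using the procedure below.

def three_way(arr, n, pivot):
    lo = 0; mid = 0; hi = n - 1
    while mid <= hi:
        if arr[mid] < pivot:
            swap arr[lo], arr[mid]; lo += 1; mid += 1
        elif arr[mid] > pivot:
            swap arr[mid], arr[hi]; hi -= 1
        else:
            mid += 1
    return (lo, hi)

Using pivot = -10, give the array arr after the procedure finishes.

[-11, -10, -2, -8, -9, -4, -3, -7, -5]

pivot = -10; lo=0, mid=0, hi=8
arr[mid]=-5>-10: swap arr[0],arr[8]; hi=7 → [-11, -7, -10, -2, -8, -9, -4, -3, -5]
arr[mid]=-11<-10: swap arr[0],arr[0]; lo=1,mid=1 → [-11, -7, -10, -2, -8, -9, -4, -3, -5]
arr[mid]=-7>-10: swap arr[1],arr[7]; hi=6 → [-11, -3, -10, -2, -8, -9, -4, -7, -5]
arr[mid]=-3>-10: swap arr[1],arr[6]; hi=5 → [-11, -4, -10, -2, -8, -9, -3, -7, -5]
arr[mid]=-4>-10: swap arr[1],arr[5]; hi=4 → [-11, -9, -10, -2, -8, -4, -3, -7, -5]
arr[mid]=-9>-10: swap arr[1],arr[4]; hi=3 → [-11, -8, -10, -2, -9, -4, -3, -7, -5]
arr[mid]=-8>-10: swap arr[1],arr[3]; hi=2 → [-11, -2, -10, -8, -9, -4, -3, -7, -5]
arr[mid]=-2>-10: swap arr[1],arr[2]; hi=1 → [-11, -10, -2, -8, -9, -4, -3, -7, -5]
arr[mid]=-10=-10: mid=2
end: lo=1, hi=1; arr = [-11, -10, -2, -8, -9, -4, -3, -7, -5]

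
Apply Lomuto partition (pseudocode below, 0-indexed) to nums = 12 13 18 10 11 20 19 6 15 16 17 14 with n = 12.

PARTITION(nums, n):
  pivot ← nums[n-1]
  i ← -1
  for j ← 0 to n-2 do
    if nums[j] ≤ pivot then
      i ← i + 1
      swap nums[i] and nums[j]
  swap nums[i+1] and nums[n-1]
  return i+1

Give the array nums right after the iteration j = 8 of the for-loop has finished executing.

12 13 10 11 6 20 19 18 15 16 17 14

pivot = nums[11] = 14; i = -1
j=0: nums[0]=12 ≤ 14 → i=0, swap nums[0],nums[0] (no change) → 12 13 18 10 11 20 19 6 15 16 17 14
j=1: nums[1]=13 ≤ 14 → i=1, swap nums[1],nums[1] (no change) → 12 13 18 10 11 20 19 6 15 16 17 14
j=2: nums[2]=18 > 14 → no swap
j=3: nums[3]=10 ≤ 14 → i=2, swap nums[2],nums[3] → 12 13 10 18 11 20 19 6 15 16 17 14
j=4: nums[4]=11 ≤ 14 → i=3, swap nums[3],nums[4] → 12 13 10 11 18 20 19 6 15 16 17 14
j=5: nums[5]=20 > 14 → no swap
j=6: nums[6]=19 > 14 → no swap
j=7: nums[7]=6 ≤ 14 → i=4, swap nums[4],nums[7] → 12 13 10 11 6 20 19 18 15 16 17 14
j=8: nums[8]=15 > 14 → no swap
(after j=8) nums = 12 13 10 11 6 20 19 18 15 16 17 14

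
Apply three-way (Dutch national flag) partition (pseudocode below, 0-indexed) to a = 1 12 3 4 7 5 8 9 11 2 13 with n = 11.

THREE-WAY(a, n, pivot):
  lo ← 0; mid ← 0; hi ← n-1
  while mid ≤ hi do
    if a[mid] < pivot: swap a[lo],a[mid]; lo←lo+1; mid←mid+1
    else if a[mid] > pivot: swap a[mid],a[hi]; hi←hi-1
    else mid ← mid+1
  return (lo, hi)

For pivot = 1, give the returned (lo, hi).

pivot = 1; lo=0, mid=0, hi=10
a[mid]=1=1: mid=1
a[mid]=12>1: swap a[1],a[10]; hi=9 → 1 13 3 4 7 5 8 9 11 2 12
a[mid]=13>1: swap a[1],a[9]; hi=8 → 1 2 3 4 7 5 8 9 11 13 12
a[mid]=2>1: swap a[1],a[8]; hi=7 → 1 11 3 4 7 5 8 9 2 13 12
a[mid]=11>1: swap a[1],a[7]; hi=6 → 1 9 3 4 7 5 8 11 2 13 12
a[mid]=9>1: swap a[1],a[6]; hi=5 → 1 8 3 4 7 5 9 11 2 13 12
a[mid]=8>1: swap a[1],a[5]; hi=4 → 1 5 3 4 7 8 9 11 2 13 12
a[mid]=5>1: swap a[1],a[4]; hi=3 → 1 7 3 4 5 8 9 11 2 13 12
a[mid]=7>1: swap a[1],a[3]; hi=2 → 1 4 3 7 5 8 9 11 2 13 12
a[mid]=4>1: swap a[1],a[2]; hi=1 → 1 3 4 7 5 8 9 11 2 13 12
a[mid]=3>1: swap a[1],a[1]; hi=0 → 1 3 4 7 5 8 9 11 2 13 12
end: lo=0, hi=0; a = 1 3 4 7 5 8 9 11 2 13 12

(0, 0)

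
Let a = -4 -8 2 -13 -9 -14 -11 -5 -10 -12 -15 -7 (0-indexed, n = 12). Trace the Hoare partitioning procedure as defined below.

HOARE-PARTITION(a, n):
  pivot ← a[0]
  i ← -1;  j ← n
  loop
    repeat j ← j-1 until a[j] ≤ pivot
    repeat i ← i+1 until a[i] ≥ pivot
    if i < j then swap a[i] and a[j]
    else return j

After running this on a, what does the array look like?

-7 -8 -15 -13 -9 -14 -11 -5 -10 -12 2 -4

pivot = a[0] = -4; i = -1, j = 12
j→11 (a[11]=-7≤-4), i→0 (a[0]=-4≥-4); i<j, swap → -7 -8 2 -13 -9 -14 -11 -5 -10 -12 -15 -4
j→10 (a[10]=-15≤-4), i→2 (a[2]=2≥-4); i<j, swap → -7 -8 -15 -13 -9 -14 -11 -5 -10 -12 2 -4
j→9, i→10; i≥j, return j=9. a = -7 -8 -15 -13 -9 -14 -11 -5 -10 -12 2 -4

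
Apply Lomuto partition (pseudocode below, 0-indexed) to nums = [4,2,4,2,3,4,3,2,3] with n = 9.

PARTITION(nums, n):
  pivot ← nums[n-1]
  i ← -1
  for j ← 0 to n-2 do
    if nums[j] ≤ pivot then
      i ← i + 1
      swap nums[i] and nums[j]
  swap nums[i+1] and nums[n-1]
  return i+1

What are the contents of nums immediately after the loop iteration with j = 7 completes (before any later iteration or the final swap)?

[2,2,3,3,2,4,4,4,3]

pivot=3, i=-1
j=0: 4>3, skip
j=1: 2≤3, i=0, swap(0,1) ⇒ [2,4,4,2,3,4,3,2,3]
j=2: 4>3, skip
j=3: 2≤3, i=1, swap(1,3) ⇒ [2,2,4,4,3,4,3,2,3]
j=4: 3≤3, i=2, swap(2,4) ⇒ [2,2,3,4,4,4,3,2,3]
j=5: 4>3, skip
j=6: 3≤3, i=3, swap(3,6) ⇒ [2,2,3,3,4,4,4,2,3]
j=7: 2≤3, i=4, swap(4,7) ⇒ [2,2,3,3,2,4,4,4,3]
(after j=7) nums = [2,2,3,3,2,4,4,4,3]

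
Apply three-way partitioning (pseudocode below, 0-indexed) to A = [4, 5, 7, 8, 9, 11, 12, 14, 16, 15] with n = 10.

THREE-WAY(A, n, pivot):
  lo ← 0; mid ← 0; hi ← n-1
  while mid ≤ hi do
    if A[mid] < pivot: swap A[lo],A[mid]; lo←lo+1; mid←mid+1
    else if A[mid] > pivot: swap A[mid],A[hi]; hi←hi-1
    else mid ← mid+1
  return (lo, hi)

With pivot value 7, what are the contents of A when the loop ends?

lo=0 mid=0 hi=9
4<7: swap(0,0), lo=1 mid=1 ⇒ [4, 5, 7, 8, 9, 11, 12, 14, 16, 15]
5<7: swap(1,1), lo=2 mid=2 ⇒ [4, 5, 7, 8, 9, 11, 12, 14, 16, 15]
7=7: mid=3
8>7: swap(3,9), hi=8 ⇒ [4, 5, 7, 15, 9, 11, 12, 14, 16, 8]
15>7: swap(3,8), hi=7 ⇒ [4, 5, 7, 16, 9, 11, 12, 14, 15, 8]
16>7: swap(3,7), hi=6 ⇒ [4, 5, 7, 14, 9, 11, 12, 16, 15, 8]
14>7: swap(3,6), hi=5 ⇒ [4, 5, 7, 12, 9, 11, 14, 16, 15, 8]
12>7: swap(3,5), hi=4 ⇒ [4, 5, 7, 11, 9, 12, 14, 16, 15, 8]
11>7: swap(3,4), hi=3 ⇒ [4, 5, 7, 9, 11, 12, 14, 16, 15, 8]
9>7: swap(3,3), hi=2 ⇒ [4, 5, 7, 9, 11, 12, 14, 16, 15, 8]
done. lo=2 hi=2; A=[4, 5, 7, 9, 11, 12, 14, 16, 15, 8]

[4, 5, 7, 9, 11, 12, 14, 16, 15, 8]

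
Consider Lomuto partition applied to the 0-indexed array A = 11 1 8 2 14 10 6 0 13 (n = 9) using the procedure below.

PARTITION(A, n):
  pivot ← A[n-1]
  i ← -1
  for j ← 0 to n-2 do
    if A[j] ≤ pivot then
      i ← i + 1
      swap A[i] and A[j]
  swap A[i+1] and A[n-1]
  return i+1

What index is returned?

pivot=13, i=-1
j=0: 11≤13, i=0, swap(0,0) ⇒ 11 1 8 2 14 10 6 0 13
j=1: 1≤13, i=1, swap(1,1) ⇒ 11 1 8 2 14 10 6 0 13
j=2: 8≤13, i=2, swap(2,2) ⇒ 11 1 8 2 14 10 6 0 13
j=3: 2≤13, i=3, swap(3,3) ⇒ 11 1 8 2 14 10 6 0 13
j=4: 14>13, skip
j=5: 10≤13, i=4, swap(4,5) ⇒ 11 1 8 2 10 14 6 0 13
j=6: 6≤13, i=5, swap(5,6) ⇒ 11 1 8 2 10 6 14 0 13
j=7: 0≤13, i=6, swap(6,7) ⇒ 11 1 8 2 10 6 0 14 13
swap(7,8) ⇒ 11 1 8 2 10 6 0 13 14; return 7

7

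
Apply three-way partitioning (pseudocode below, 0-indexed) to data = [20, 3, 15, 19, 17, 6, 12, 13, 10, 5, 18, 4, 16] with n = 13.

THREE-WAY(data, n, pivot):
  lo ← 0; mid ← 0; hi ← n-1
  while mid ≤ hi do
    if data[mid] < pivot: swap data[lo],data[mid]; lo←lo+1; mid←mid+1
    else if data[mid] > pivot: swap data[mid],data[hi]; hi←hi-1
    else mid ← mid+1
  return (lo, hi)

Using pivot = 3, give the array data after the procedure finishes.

[3, 15, 19, 17, 6, 12, 13, 10, 5, 18, 4, 16, 20]

pivot = 3; lo=0, mid=0, hi=12
data[mid]=20>3: swap data[0],data[12]; hi=11 → [16, 3, 15, 19, 17, 6, 12, 13, 10, 5, 18, 4, 20]
data[mid]=16>3: swap data[0],data[11]; hi=10 → [4, 3, 15, 19, 17, 6, 12, 13, 10, 5, 18, 16, 20]
data[mid]=4>3: swap data[0],data[10]; hi=9 → [18, 3, 15, 19, 17, 6, 12, 13, 10, 5, 4, 16, 20]
data[mid]=18>3: swap data[0],data[9]; hi=8 → [5, 3, 15, 19, 17, 6, 12, 13, 10, 18, 4, 16, 20]
data[mid]=5>3: swap data[0],data[8]; hi=7 → [10, 3, 15, 19, 17, 6, 12, 13, 5, 18, 4, 16, 20]
data[mid]=10>3: swap data[0],data[7]; hi=6 → [13, 3, 15, 19, 17, 6, 12, 10, 5, 18, 4, 16, 20]
data[mid]=13>3: swap data[0],data[6]; hi=5 → [12, 3, 15, 19, 17, 6, 13, 10, 5, 18, 4, 16, 20]
data[mid]=12>3: swap data[0],data[5]; hi=4 → [6, 3, 15, 19, 17, 12, 13, 10, 5, 18, 4, 16, 20]
data[mid]=6>3: swap data[0],data[4]; hi=3 → [17, 3, 15, 19, 6, 12, 13, 10, 5, 18, 4, 16, 20]
data[mid]=17>3: swap data[0],data[3]; hi=2 → [19, 3, 15, 17, 6, 12, 13, 10, 5, 18, 4, 16, 20]
data[mid]=19>3: swap data[0],data[2]; hi=1 → [15, 3, 19, 17, 6, 12, 13, 10, 5, 18, 4, 16, 20]
data[mid]=15>3: swap data[0],data[1]; hi=0 → [3, 15, 19, 17, 6, 12, 13, 10, 5, 18, 4, 16, 20]
data[mid]=3=3: mid=1
end: lo=0, hi=0; data = [3, 15, 19, 17, 6, 12, 13, 10, 5, 18, 4, 16, 20]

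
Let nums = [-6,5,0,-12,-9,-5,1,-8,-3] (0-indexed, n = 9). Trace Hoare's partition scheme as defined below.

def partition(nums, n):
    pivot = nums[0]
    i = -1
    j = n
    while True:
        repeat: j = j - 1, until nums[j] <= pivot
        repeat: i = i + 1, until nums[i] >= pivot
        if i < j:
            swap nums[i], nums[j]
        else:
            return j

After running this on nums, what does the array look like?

pivot = nums[0] = -6; i = -1, j = 9
j→7 (nums[7]=-8≤-6), i→0 (nums[0]=-6≥-6); i<j, swap → [-8,5,0,-12,-9,-5,1,-6,-3]
j→4 (nums[4]=-9≤-6), i→1 (nums[1]=5≥-6); i<j, swap → [-8,-9,0,-12,5,-5,1,-6,-3]
j→3 (nums[3]=-12≤-6), i→2 (nums[2]=0≥-6); i<j, swap → [-8,-9,-12,0,5,-5,1,-6,-3]
j→2, i→3; i≥j, return j=2. nums = [-8,-9,-12,0,5,-5,1,-6,-3]

[-8,-9,-12,0,5,-5,1,-6,-3]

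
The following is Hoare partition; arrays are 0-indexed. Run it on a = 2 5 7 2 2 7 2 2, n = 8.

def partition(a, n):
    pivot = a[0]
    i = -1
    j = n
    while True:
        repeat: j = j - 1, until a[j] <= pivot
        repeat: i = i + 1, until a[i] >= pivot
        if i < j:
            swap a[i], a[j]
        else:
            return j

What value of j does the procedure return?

3

pivot=2
j stops at 7 (2), i stops at 0 (2); swap ⇒ 2 5 7 2 2 7 2 2
j stops at 6 (2), i stops at 1 (5); swap ⇒ 2 2 7 2 2 7 5 2
j stops at 4 (2), i stops at 2 (7); swap ⇒ 2 2 2 2 7 7 5 2
j stops at 3, i stops at 3; i≥j ⇒ return 3. a=2 2 2 2 7 7 5 2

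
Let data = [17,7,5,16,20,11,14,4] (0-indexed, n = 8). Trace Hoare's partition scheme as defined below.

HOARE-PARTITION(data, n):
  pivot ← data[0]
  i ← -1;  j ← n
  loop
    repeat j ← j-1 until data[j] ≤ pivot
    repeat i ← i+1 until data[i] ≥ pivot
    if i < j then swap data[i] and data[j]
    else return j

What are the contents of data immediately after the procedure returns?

[4,7,5,16,14,11,20,17]

pivot=17
j stops at 7 (4), i stops at 0 (17); swap ⇒ [4,7,5,16,20,11,14,17]
j stops at 6 (14), i stops at 4 (20); swap ⇒ [4,7,5,16,14,11,20,17]
j stops at 5, i stops at 6; i≥j ⇒ return 5. data=[4,7,5,16,14,11,20,17]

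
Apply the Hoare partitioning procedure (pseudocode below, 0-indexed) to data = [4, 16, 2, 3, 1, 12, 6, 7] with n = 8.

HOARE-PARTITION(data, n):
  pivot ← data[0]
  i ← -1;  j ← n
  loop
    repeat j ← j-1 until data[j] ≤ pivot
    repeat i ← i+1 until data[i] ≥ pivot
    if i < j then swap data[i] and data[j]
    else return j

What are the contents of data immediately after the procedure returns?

pivot=4
j stops at 4 (1), i stops at 0 (4); swap ⇒ [1, 16, 2, 3, 4, 12, 6, 7]
j stops at 3 (3), i stops at 1 (16); swap ⇒ [1, 3, 2, 16, 4, 12, 6, 7]
j stops at 2, i stops at 3; i≥j ⇒ return 2. data=[1, 3, 2, 16, 4, 12, 6, 7]

[1, 3, 2, 16, 4, 12, 6, 7]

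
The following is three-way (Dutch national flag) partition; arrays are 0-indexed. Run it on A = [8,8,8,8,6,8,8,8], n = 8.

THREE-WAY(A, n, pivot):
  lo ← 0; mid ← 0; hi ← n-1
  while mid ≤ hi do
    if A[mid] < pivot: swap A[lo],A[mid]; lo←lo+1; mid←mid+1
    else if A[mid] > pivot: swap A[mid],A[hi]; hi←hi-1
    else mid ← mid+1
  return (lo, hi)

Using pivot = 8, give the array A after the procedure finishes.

[6,8,8,8,8,8,8,8]

lo=0 mid=0 hi=7
8=8: mid=1
8=8: mid=2
8=8: mid=3
8=8: mid=4
6<8: swap(0,4), lo=1 mid=5 ⇒ [6,8,8,8,8,8,8,8]
8=8: mid=6
8=8: mid=7
8=8: mid=8
done. lo=1 hi=7; A=[6,8,8,8,8,8,8,8]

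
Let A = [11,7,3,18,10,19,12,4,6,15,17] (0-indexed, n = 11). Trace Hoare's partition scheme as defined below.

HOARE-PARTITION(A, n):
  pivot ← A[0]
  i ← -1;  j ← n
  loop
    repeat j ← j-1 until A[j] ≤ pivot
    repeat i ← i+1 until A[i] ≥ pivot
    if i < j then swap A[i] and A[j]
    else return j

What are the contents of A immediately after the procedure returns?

pivot=11
j stops at 8 (6), i stops at 0 (11); swap ⇒ [6,7,3,18,10,19,12,4,11,15,17]
j stops at 7 (4), i stops at 3 (18); swap ⇒ [6,7,3,4,10,19,12,18,11,15,17]
j stops at 4, i stops at 5; i≥j ⇒ return 4. A=[6,7,3,4,10,19,12,18,11,15,17]

[6,7,3,4,10,19,12,18,11,15,17]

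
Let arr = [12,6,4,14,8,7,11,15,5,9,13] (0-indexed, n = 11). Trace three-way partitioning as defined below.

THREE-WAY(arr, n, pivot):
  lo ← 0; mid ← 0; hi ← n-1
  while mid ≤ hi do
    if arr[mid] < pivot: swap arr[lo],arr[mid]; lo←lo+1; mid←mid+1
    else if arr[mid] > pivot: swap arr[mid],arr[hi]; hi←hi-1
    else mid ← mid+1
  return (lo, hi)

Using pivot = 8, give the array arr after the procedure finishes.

[5,6,4,7,8,11,15,14,9,13,12]

lo=0 mid=0 hi=10
12>8: swap(0,10), hi=9 ⇒ [13,6,4,14,8,7,11,15,5,9,12]
13>8: swap(0,9), hi=8 ⇒ [9,6,4,14,8,7,11,15,5,13,12]
9>8: swap(0,8), hi=7 ⇒ [5,6,4,14,8,7,11,15,9,13,12]
5<8: swap(0,0), lo=1 mid=1 ⇒ [5,6,4,14,8,7,11,15,9,13,12]
6<8: swap(1,1), lo=2 mid=2 ⇒ [5,6,4,14,8,7,11,15,9,13,12]
4<8: swap(2,2), lo=3 mid=3 ⇒ [5,6,4,14,8,7,11,15,9,13,12]
14>8: swap(3,7), hi=6 ⇒ [5,6,4,15,8,7,11,14,9,13,12]
15>8: swap(3,6), hi=5 ⇒ [5,6,4,11,8,7,15,14,9,13,12]
11>8: swap(3,5), hi=4 ⇒ [5,6,4,7,8,11,15,14,9,13,12]
7<8: swap(3,3), lo=4 mid=4 ⇒ [5,6,4,7,8,11,15,14,9,13,12]
8=8: mid=5
done. lo=4 hi=4; arr=[5,6,4,7,8,11,15,14,9,13,12]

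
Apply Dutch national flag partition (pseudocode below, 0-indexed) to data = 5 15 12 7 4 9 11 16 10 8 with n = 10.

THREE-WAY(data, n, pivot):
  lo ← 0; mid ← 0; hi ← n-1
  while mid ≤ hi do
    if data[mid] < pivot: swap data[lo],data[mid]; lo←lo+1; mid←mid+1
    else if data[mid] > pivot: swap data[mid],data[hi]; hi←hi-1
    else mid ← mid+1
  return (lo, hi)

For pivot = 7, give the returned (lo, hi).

(2, 2)

pivot = 7; lo=0, mid=0, hi=9
data[mid]=5<7: swap data[0],data[0]; lo=1,mid=1 → 5 15 12 7 4 9 11 16 10 8
data[mid]=15>7: swap data[1],data[9]; hi=8 → 5 8 12 7 4 9 11 16 10 15
data[mid]=8>7: swap data[1],data[8]; hi=7 → 5 10 12 7 4 9 11 16 8 15
data[mid]=10>7: swap data[1],data[7]; hi=6 → 5 16 12 7 4 9 11 10 8 15
data[mid]=16>7: swap data[1],data[6]; hi=5 → 5 11 12 7 4 9 16 10 8 15
data[mid]=11>7: swap data[1],data[5]; hi=4 → 5 9 12 7 4 11 16 10 8 15
data[mid]=9>7: swap data[1],data[4]; hi=3 → 5 4 12 7 9 11 16 10 8 15
data[mid]=4<7: swap data[1],data[1]; lo=2,mid=2 → 5 4 12 7 9 11 16 10 8 15
data[mid]=12>7: swap data[2],data[3]; hi=2 → 5 4 7 12 9 11 16 10 8 15
data[mid]=7=7: mid=3
end: lo=2, hi=2; data = 5 4 7 12 9 11 16 10 8 15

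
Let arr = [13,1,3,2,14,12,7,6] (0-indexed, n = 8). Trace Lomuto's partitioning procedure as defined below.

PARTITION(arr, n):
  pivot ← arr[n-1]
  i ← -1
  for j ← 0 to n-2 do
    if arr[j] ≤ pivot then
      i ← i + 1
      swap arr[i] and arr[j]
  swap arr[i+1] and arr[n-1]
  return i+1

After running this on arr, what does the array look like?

pivot=6, i=-1
j=0: 13>6, skip
j=1: 1≤6, i=0, swap(0,1) ⇒ [1,13,3,2,14,12,7,6]
j=2: 3≤6, i=1, swap(1,2) ⇒ [1,3,13,2,14,12,7,6]
j=3: 2≤6, i=2, swap(2,3) ⇒ [1,3,2,13,14,12,7,6]
j=4: 14>6, skip
j=5: 12>6, skip
j=6: 7>6, skip
swap(3,7) ⇒ [1,3,2,6,14,12,7,13]; return 3

[1,3,2,6,14,12,7,13]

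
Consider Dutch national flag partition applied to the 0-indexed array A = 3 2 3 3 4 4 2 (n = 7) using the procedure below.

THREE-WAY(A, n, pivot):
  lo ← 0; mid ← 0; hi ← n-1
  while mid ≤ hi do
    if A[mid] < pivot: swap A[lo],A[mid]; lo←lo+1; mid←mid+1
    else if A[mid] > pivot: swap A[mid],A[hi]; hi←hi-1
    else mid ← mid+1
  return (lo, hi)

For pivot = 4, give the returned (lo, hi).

pivot = 4; lo=0, mid=0, hi=6
A[mid]=3<4: swap A[0],A[0]; lo=1,mid=1 → 3 2 3 3 4 4 2
A[mid]=2<4: swap A[1],A[1]; lo=2,mid=2 → 3 2 3 3 4 4 2
A[mid]=3<4: swap A[2],A[2]; lo=3,mid=3 → 3 2 3 3 4 4 2
A[mid]=3<4: swap A[3],A[3]; lo=4,mid=4 → 3 2 3 3 4 4 2
A[mid]=4=4: mid=5
A[mid]=4=4: mid=6
A[mid]=2<4: swap A[4],A[6]; lo=5,mid=7 → 3 2 3 3 2 4 4
end: lo=5, hi=6; A = 3 2 3 3 2 4 4

(5, 6)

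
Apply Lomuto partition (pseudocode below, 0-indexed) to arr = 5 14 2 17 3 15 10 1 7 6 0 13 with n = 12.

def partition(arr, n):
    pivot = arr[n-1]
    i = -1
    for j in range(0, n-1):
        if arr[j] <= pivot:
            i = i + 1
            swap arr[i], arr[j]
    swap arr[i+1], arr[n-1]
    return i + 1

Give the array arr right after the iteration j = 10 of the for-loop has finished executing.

pivot=13, i=-1
j=0: 5≤13, i=0, swap(0,0) ⇒ 5 14 2 17 3 15 10 1 7 6 0 13
j=1: 14>13, skip
j=2: 2≤13, i=1, swap(1,2) ⇒ 5 2 14 17 3 15 10 1 7 6 0 13
j=3: 17>13, skip
j=4: 3≤13, i=2, swap(2,4) ⇒ 5 2 3 17 14 15 10 1 7 6 0 13
j=5: 15>13, skip
j=6: 10≤13, i=3, swap(3,6) ⇒ 5 2 3 10 14 15 17 1 7 6 0 13
j=7: 1≤13, i=4, swap(4,7) ⇒ 5 2 3 10 1 15 17 14 7 6 0 13
j=8: 7≤13, i=5, swap(5,8) ⇒ 5 2 3 10 1 7 17 14 15 6 0 13
j=9: 6≤13, i=6, swap(6,9) ⇒ 5 2 3 10 1 7 6 14 15 17 0 13
j=10: 0≤13, i=7, swap(7,10) ⇒ 5 2 3 10 1 7 6 0 15 17 14 13
(after j=10) arr = 5 2 3 10 1 7 6 0 15 17 14 13

5 2 3 10 1 7 6 0 15 17 14 13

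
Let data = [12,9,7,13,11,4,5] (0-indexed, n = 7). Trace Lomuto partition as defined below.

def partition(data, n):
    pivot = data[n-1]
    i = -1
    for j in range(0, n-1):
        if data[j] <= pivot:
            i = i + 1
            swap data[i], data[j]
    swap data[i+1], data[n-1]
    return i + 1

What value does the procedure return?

1

pivot=5, i=-1
j=0: 12>5, skip
j=1: 9>5, skip
j=2: 7>5, skip
j=3: 13>5, skip
j=4: 11>5, skip
j=5: 4≤5, i=0, swap(0,5) ⇒ [4,9,7,13,11,12,5]
swap(1,6) ⇒ [4,5,7,13,11,12,9]; return 1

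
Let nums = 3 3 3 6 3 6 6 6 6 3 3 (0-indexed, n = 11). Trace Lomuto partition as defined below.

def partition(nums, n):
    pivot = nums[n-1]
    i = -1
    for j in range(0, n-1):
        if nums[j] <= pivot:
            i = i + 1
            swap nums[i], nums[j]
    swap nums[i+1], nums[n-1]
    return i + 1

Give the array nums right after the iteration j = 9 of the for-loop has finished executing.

pivot = nums[10] = 3; i = -1
j=0: nums[0]=3 ≤ 3 → i=0, swap nums[0],nums[0] (no change) → 3 3 3 6 3 6 6 6 6 3 3
j=1: nums[1]=3 ≤ 3 → i=1, swap nums[1],nums[1] (no change) → 3 3 3 6 3 6 6 6 6 3 3
j=2: nums[2]=3 ≤ 3 → i=2, swap nums[2],nums[2] (no change) → 3 3 3 6 3 6 6 6 6 3 3
j=3: nums[3]=6 > 3 → no swap
j=4: nums[4]=3 ≤ 3 → i=3, swap nums[3],nums[4] → 3 3 3 3 6 6 6 6 6 3 3
j=5: nums[5]=6 > 3 → no swap
j=6: nums[6]=6 > 3 → no swap
j=7: nums[7]=6 > 3 → no swap
j=8: nums[8]=6 > 3 → no swap
j=9: nums[9]=3 ≤ 3 → i=4, swap nums[4],nums[9] → 3 3 3 3 3 6 6 6 6 6 3
(after j=9) nums = 3 3 3 3 3 6 6 6 6 6 3

3 3 3 3 3 6 6 6 6 6 3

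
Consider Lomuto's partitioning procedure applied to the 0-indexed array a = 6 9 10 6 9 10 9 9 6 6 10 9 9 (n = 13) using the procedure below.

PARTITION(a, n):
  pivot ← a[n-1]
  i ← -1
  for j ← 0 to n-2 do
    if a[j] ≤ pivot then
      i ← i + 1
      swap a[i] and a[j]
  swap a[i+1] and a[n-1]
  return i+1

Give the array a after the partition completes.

pivot = a[12] = 9; i = -1
j=0: a[0]=6 ≤ 9 → i=0, swap a[0],a[0] (no change) → 6 9 10 6 9 10 9 9 6 6 10 9 9
j=1: a[1]=9 ≤ 9 → i=1, swap a[1],a[1] (no change) → 6 9 10 6 9 10 9 9 6 6 10 9 9
j=2: a[2]=10 > 9 → no swap
j=3: a[3]=6 ≤ 9 → i=2, swap a[2],a[3] → 6 9 6 10 9 10 9 9 6 6 10 9 9
j=4: a[4]=9 ≤ 9 → i=3, swap a[3],a[4] → 6 9 6 9 10 10 9 9 6 6 10 9 9
j=5: a[5]=10 > 9 → no swap
j=6: a[6]=9 ≤ 9 → i=4, swap a[4],a[6] → 6 9 6 9 9 10 10 9 6 6 10 9 9
j=7: a[7]=9 ≤ 9 → i=5, swap a[5],a[7] → 6 9 6 9 9 9 10 10 6 6 10 9 9
j=8: a[8]=6 ≤ 9 → i=6, swap a[6],a[8] → 6 9 6 9 9 9 6 10 10 6 10 9 9
j=9: a[9]=6 ≤ 9 → i=7, swap a[7],a[9] → 6 9 6 9 9 9 6 6 10 10 10 9 9
j=10: a[10]=10 > 9 → no swap
j=11: a[11]=9 ≤ 9 → i=8, swap a[8],a[11] → 6 9 6 9 9 9 6 6 9 10 10 10 9
final swap a[9],a[12] → 6 9 6 9 9 9 6 6 9 9 10 10 10; return 9

6 9 6 9 9 9 6 6 9 9 10 10 10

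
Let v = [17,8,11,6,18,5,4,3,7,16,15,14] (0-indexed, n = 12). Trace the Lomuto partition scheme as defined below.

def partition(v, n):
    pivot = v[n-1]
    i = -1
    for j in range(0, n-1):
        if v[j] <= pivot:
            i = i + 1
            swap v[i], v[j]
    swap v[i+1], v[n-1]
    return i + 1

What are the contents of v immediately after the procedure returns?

pivot=14, i=-1
j=0: 17>14, skip
j=1: 8≤14, i=0, swap(0,1) ⇒ [8,17,11,6,18,5,4,3,7,16,15,14]
j=2: 11≤14, i=1, swap(1,2) ⇒ [8,11,17,6,18,5,4,3,7,16,15,14]
j=3: 6≤14, i=2, swap(2,3) ⇒ [8,11,6,17,18,5,4,3,7,16,15,14]
j=4: 18>14, skip
j=5: 5≤14, i=3, swap(3,5) ⇒ [8,11,6,5,18,17,4,3,7,16,15,14]
j=6: 4≤14, i=4, swap(4,6) ⇒ [8,11,6,5,4,17,18,3,7,16,15,14]
j=7: 3≤14, i=5, swap(5,7) ⇒ [8,11,6,5,4,3,18,17,7,16,15,14]
j=8: 7≤14, i=6, swap(6,8) ⇒ [8,11,6,5,4,3,7,17,18,16,15,14]
j=9: 16>14, skip
j=10: 15>14, skip
swap(7,11) ⇒ [8,11,6,5,4,3,7,14,18,16,15,17]; return 7

[8,11,6,5,4,3,7,14,18,16,15,17]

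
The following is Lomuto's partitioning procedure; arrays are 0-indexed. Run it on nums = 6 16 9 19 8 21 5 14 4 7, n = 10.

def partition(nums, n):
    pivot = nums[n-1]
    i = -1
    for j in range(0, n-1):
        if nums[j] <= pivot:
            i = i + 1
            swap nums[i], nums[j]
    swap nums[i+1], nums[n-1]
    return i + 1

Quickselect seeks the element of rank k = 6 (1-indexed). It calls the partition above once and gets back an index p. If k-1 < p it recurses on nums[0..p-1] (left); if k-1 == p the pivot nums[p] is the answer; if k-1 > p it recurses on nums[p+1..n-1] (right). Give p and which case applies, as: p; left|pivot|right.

3; right

pivot=7, i=-1
j=0: 6≤7, i=0, swap(0,0) ⇒ 6 16 9 19 8 21 5 14 4 7
j=1: 16>7, skip
j=2: 9>7, skip
j=3: 19>7, skip
j=4: 8>7, skip
j=5: 21>7, skip
j=6: 5≤7, i=1, swap(1,6) ⇒ 6 5 9 19 8 21 16 14 4 7
j=7: 14>7, skip
j=8: 4≤7, i=2, swap(2,8) ⇒ 6 5 4 19 8 21 16 14 9 7
swap(3,9) ⇒ 6 5 4 7 8 21 16 14 9 19; return 3
p = 3; k-1 = 5 > 3 ⇒ right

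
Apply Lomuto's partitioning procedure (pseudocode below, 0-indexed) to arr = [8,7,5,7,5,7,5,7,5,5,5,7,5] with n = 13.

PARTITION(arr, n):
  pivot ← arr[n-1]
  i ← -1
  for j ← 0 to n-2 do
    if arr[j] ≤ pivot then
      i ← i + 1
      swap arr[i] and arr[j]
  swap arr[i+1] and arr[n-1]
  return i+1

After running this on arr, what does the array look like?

[5,5,5,5,5,5,5,7,7,7,7,7,8]

pivot=5, i=-1
j=0: 8>5, skip
j=1: 7>5, skip
j=2: 5≤5, i=0, swap(0,2) ⇒ [5,7,8,7,5,7,5,7,5,5,5,7,5]
j=3: 7>5, skip
j=4: 5≤5, i=1, swap(1,4) ⇒ [5,5,8,7,7,7,5,7,5,5,5,7,5]
j=5: 7>5, skip
j=6: 5≤5, i=2, swap(2,6) ⇒ [5,5,5,7,7,7,8,7,5,5,5,7,5]
j=7: 7>5, skip
j=8: 5≤5, i=3, swap(3,8) ⇒ [5,5,5,5,7,7,8,7,7,5,5,7,5]
j=9: 5≤5, i=4, swap(4,9) ⇒ [5,5,5,5,5,7,8,7,7,7,5,7,5]
j=10: 5≤5, i=5, swap(5,10) ⇒ [5,5,5,5,5,5,8,7,7,7,7,7,5]
j=11: 7>5, skip
swap(6,12) ⇒ [5,5,5,5,5,5,5,7,7,7,7,7,8]; return 6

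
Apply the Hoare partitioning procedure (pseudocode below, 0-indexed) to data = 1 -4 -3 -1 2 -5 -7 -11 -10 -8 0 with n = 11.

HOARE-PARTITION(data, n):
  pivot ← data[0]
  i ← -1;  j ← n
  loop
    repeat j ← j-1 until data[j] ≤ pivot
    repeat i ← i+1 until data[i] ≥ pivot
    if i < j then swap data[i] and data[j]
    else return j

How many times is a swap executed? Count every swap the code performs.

pivot = data[0] = 1; i = -1, j = 11
j→10 (data[10]=0≤1), i→0 (data[0]=1≥1); i<j, swap → 0 -4 -3 -1 2 -5 -7 -11 -10 -8 1
j→9 (data[9]=-8≤1), i→4 (data[4]=2≥1); i<j, swap → 0 -4 -3 -1 -8 -5 -7 -11 -10 2 1
j→8, i→9; i≥j, return j=8. data = 0 -4 -3 -1 -8 -5 -7 -11 -10 2 1

2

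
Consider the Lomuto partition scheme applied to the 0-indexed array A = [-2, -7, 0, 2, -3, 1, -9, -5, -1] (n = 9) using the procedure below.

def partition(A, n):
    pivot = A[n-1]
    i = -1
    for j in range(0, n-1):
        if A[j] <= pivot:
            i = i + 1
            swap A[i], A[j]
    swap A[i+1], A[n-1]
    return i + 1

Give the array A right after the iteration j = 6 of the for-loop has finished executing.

pivot = A[8] = -1; i = -1
j=0: A[0]=-2 ≤ -1 → i=0, swap A[0],A[0] (no change) → [-2, -7, 0, 2, -3, 1, -9, -5, -1]
j=1: A[1]=-7 ≤ -1 → i=1, swap A[1],A[1] (no change) → [-2, -7, 0, 2, -3, 1, -9, -5, -1]
j=2: A[2]=0 > -1 → no swap
j=3: A[3]=2 > -1 → no swap
j=4: A[4]=-3 ≤ -1 → i=2, swap A[2],A[4] → [-2, -7, -3, 2, 0, 1, -9, -5, -1]
j=5: A[5]=1 > -1 → no swap
j=6: A[6]=-9 ≤ -1 → i=3, swap A[3],A[6] → [-2, -7, -3, -9, 0, 1, 2, -5, -1]
(after j=6) A = [-2, -7, -3, -9, 0, 1, 2, -5, -1]

[-2, -7, -3, -9, 0, 1, 2, -5, -1]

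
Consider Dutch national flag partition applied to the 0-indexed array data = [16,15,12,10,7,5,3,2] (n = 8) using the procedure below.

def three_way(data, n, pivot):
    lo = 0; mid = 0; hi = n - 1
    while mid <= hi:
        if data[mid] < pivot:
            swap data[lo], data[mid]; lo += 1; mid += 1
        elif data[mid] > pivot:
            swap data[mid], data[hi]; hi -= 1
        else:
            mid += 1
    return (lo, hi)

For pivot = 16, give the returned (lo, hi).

(7, 7)

pivot = 16; lo=0, mid=0, hi=7
data[mid]=16=16: mid=1
data[mid]=15<16: swap data[0],data[1]; lo=1,mid=2 → [15,16,12,10,7,5,3,2]
data[mid]=12<16: swap data[1],data[2]; lo=2,mid=3 → [15,12,16,10,7,5,3,2]
data[mid]=10<16: swap data[2],data[3]; lo=3,mid=4 → [15,12,10,16,7,5,3,2]
data[mid]=7<16: swap data[3],data[4]; lo=4,mid=5 → [15,12,10,7,16,5,3,2]
data[mid]=5<16: swap data[4],data[5]; lo=5,mid=6 → [15,12,10,7,5,16,3,2]
data[mid]=3<16: swap data[5],data[6]; lo=6,mid=7 → [15,12,10,7,5,3,16,2]
data[mid]=2<16: swap data[6],data[7]; lo=7,mid=8 → [15,12,10,7,5,3,2,16]
end: lo=7, hi=7; data = [15,12,10,7,5,3,2,16]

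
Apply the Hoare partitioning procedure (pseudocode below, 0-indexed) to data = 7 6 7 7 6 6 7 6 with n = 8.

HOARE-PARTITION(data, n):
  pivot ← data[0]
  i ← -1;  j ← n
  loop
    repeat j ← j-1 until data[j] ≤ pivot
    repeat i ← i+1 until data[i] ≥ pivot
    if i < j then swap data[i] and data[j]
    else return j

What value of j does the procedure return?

pivot=7
j stops at 7 (6), i stops at 0 (7); swap ⇒ 6 6 7 7 6 6 7 7
j stops at 6 (7), i stops at 2 (7); swap ⇒ 6 6 7 7 6 6 7 7
j stops at 5 (6), i stops at 3 (7); swap ⇒ 6 6 7 6 6 7 7 7
j stops at 4, i stops at 5; i≥j ⇒ return 4. data=6 6 7 6 6 7 7 7

4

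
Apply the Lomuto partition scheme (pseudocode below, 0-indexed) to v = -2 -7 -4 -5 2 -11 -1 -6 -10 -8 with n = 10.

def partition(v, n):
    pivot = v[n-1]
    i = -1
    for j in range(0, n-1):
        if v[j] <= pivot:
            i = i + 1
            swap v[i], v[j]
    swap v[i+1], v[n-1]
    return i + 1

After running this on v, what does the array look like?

-11 -10 -8 -5 2 -2 -1 -6 -7 -4

pivot = v[9] = -8; i = -1
j=0: v[0]=-2 > -8 → no swap
j=1: v[1]=-7 > -8 → no swap
j=2: v[2]=-4 > -8 → no swap
j=3: v[3]=-5 > -8 → no swap
j=4: v[4]=2 > -8 → no swap
j=5: v[5]=-11 ≤ -8 → i=0, swap v[0],v[5] → -11 -7 -4 -5 2 -2 -1 -6 -10 -8
j=6: v[6]=-1 > -8 → no swap
j=7: v[7]=-6 > -8 → no swap
j=8: v[8]=-10 ≤ -8 → i=1, swap v[1],v[8] → -11 -10 -4 -5 2 -2 -1 -6 -7 -8
final swap v[2],v[9] → -11 -10 -8 -5 2 -2 -1 -6 -7 -4; return 2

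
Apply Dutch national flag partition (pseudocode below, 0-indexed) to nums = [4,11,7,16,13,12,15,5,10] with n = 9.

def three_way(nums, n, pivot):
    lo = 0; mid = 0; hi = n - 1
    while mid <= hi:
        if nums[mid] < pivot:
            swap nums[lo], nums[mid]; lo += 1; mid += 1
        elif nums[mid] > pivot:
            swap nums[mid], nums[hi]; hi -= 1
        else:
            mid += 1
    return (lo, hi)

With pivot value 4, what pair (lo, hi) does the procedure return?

lo=0 mid=0 hi=8
4=4: mid=1
11>4: swap(1,8), hi=7 ⇒ [4,10,7,16,13,12,15,5,11]
10>4: swap(1,7), hi=6 ⇒ [4,5,7,16,13,12,15,10,11]
5>4: swap(1,6), hi=5 ⇒ [4,15,7,16,13,12,5,10,11]
15>4: swap(1,5), hi=4 ⇒ [4,12,7,16,13,15,5,10,11]
12>4: swap(1,4), hi=3 ⇒ [4,13,7,16,12,15,5,10,11]
13>4: swap(1,3), hi=2 ⇒ [4,16,7,13,12,15,5,10,11]
16>4: swap(1,2), hi=1 ⇒ [4,7,16,13,12,15,5,10,11]
7>4: swap(1,1), hi=0 ⇒ [4,7,16,13,12,15,5,10,11]
done. lo=0 hi=0; nums=[4,7,16,13,12,15,5,10,11]

(0, 0)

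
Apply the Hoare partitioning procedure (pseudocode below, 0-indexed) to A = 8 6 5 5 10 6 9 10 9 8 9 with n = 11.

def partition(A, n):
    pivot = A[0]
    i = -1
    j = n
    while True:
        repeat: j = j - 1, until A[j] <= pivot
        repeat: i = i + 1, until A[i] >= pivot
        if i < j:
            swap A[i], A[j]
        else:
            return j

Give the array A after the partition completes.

pivot=8
j stops at 9 (8), i stops at 0 (8); swap ⇒ 8 6 5 5 10 6 9 10 9 8 9
j stops at 5 (6), i stops at 4 (10); swap ⇒ 8 6 5 5 6 10 9 10 9 8 9
j stops at 4, i stops at 5; i≥j ⇒ return 4. A=8 6 5 5 6 10 9 10 9 8 9

8 6 5 5 6 10 9 10 9 8 9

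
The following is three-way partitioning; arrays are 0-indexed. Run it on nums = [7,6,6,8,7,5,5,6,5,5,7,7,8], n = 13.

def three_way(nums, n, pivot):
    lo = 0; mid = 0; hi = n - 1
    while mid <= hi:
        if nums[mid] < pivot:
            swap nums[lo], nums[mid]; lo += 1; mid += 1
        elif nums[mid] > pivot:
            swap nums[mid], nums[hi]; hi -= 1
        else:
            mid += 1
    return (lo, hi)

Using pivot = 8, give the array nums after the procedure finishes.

lo=0 mid=0 hi=12
7<8: swap(0,0), lo=1 mid=1 ⇒ [7,6,6,8,7,5,5,6,5,5,7,7,8]
6<8: swap(1,1), lo=2 mid=2 ⇒ [7,6,6,8,7,5,5,6,5,5,7,7,8]
6<8: swap(2,2), lo=3 mid=3 ⇒ [7,6,6,8,7,5,5,6,5,5,7,7,8]
8=8: mid=4
7<8: swap(3,4), lo=4 mid=5 ⇒ [7,6,6,7,8,5,5,6,5,5,7,7,8]
5<8: swap(4,5), lo=5 mid=6 ⇒ [7,6,6,7,5,8,5,6,5,5,7,7,8]
5<8: swap(5,6), lo=6 mid=7 ⇒ [7,6,6,7,5,5,8,6,5,5,7,7,8]
6<8: swap(6,7), lo=7 mid=8 ⇒ [7,6,6,7,5,5,6,8,5,5,7,7,8]
5<8: swap(7,8), lo=8 mid=9 ⇒ [7,6,6,7,5,5,6,5,8,5,7,7,8]
5<8: swap(8,9), lo=9 mid=10 ⇒ [7,6,6,7,5,5,6,5,5,8,7,7,8]
7<8: swap(9,10), lo=10 mid=11 ⇒ [7,6,6,7,5,5,6,5,5,7,8,7,8]
7<8: swap(10,11), lo=11 mid=12 ⇒ [7,6,6,7,5,5,6,5,5,7,7,8,8]
8=8: mid=13
done. lo=11 hi=12; nums=[7,6,6,7,5,5,6,5,5,7,7,8,8]

[7,6,6,7,5,5,6,5,5,7,7,8,8]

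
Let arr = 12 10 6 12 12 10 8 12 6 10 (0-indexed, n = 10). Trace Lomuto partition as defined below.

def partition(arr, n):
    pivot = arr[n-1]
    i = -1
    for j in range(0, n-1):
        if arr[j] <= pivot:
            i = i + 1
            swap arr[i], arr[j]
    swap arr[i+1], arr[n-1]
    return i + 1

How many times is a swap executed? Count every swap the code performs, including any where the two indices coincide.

pivot=10, i=-1
j=0: 12>10, skip
j=1: 10≤10, i=0, swap(0,1) ⇒ 10 12 6 12 12 10 8 12 6 10
j=2: 6≤10, i=1, swap(1,2) ⇒ 10 6 12 12 12 10 8 12 6 10
j=3: 12>10, skip
j=4: 12>10, skip
j=5: 10≤10, i=2, swap(2,5) ⇒ 10 6 10 12 12 12 8 12 6 10
j=6: 8≤10, i=3, swap(3,6) ⇒ 10 6 10 8 12 12 12 12 6 10
j=7: 12>10, skip
j=8: 6≤10, i=4, swap(4,8) ⇒ 10 6 10 8 6 12 12 12 12 10
swap(5,9) ⇒ 10 6 10 8 6 10 12 12 12 12; return 5

6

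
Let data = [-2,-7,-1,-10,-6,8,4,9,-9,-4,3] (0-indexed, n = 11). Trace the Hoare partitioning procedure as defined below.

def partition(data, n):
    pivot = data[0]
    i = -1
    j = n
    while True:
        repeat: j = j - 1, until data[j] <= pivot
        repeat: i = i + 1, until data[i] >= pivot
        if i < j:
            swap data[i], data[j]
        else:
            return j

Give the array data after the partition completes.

[-4,-7,-9,-10,-6,8,4,9,-1,-2,3]

pivot = data[0] = -2; i = -1, j = 11
j→9 (data[9]=-4≤-2), i→0 (data[0]=-2≥-2); i<j, swap → [-4,-7,-1,-10,-6,8,4,9,-9,-2,3]
j→8 (data[8]=-9≤-2), i→2 (data[2]=-1≥-2); i<j, swap → [-4,-7,-9,-10,-6,8,4,9,-1,-2,3]
j→4, i→5; i≥j, return j=4. data = [-4,-7,-9,-10,-6,8,4,9,-1,-2,3]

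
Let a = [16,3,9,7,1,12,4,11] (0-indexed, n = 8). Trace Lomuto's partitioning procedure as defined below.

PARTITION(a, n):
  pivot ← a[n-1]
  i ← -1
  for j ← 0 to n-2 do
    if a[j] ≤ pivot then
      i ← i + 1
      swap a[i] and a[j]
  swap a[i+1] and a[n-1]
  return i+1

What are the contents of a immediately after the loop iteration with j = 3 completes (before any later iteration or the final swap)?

[3,9,7,16,1,12,4,11]

pivot = a[7] = 11; i = -1
j=0: a[0]=16 > 11 → no swap
j=1: a[1]=3 ≤ 11 → i=0, swap a[0],a[1] → [3,16,9,7,1,12,4,11]
j=2: a[2]=9 ≤ 11 → i=1, swap a[1],a[2] → [3,9,16,7,1,12,4,11]
j=3: a[3]=7 ≤ 11 → i=2, swap a[2],a[3] → [3,9,7,16,1,12,4,11]
(after j=3) a = [3,9,7,16,1,12,4,11]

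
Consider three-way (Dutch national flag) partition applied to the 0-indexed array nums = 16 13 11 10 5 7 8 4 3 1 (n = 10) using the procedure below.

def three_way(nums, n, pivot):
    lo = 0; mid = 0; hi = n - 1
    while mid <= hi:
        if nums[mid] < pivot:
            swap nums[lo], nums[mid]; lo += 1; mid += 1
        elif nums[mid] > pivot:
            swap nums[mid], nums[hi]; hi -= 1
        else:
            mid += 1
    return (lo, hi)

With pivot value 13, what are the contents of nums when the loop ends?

pivot = 13; lo=0, mid=0, hi=9
nums[mid]=16>13: swap nums[0],nums[9]; hi=8 → 1 13 11 10 5 7 8 4 3 16
nums[mid]=1<13: swap nums[0],nums[0]; lo=1,mid=1 → 1 13 11 10 5 7 8 4 3 16
nums[mid]=13=13: mid=2
nums[mid]=11<13: swap nums[1],nums[2]; lo=2,mid=3 → 1 11 13 10 5 7 8 4 3 16
nums[mid]=10<13: swap nums[2],nums[3]; lo=3,mid=4 → 1 11 10 13 5 7 8 4 3 16
nums[mid]=5<13: swap nums[3],nums[4]; lo=4,mid=5 → 1 11 10 5 13 7 8 4 3 16
nums[mid]=7<13: swap nums[4],nums[5]; lo=5,mid=6 → 1 11 10 5 7 13 8 4 3 16
nums[mid]=8<13: swap nums[5],nums[6]; lo=6,mid=7 → 1 11 10 5 7 8 13 4 3 16
nums[mid]=4<13: swap nums[6],nums[7]; lo=7,mid=8 → 1 11 10 5 7 8 4 13 3 16
nums[mid]=3<13: swap nums[7],nums[8]; lo=8,mid=9 → 1 11 10 5 7 8 4 3 13 16
end: lo=8, hi=8; nums = 1 11 10 5 7 8 4 3 13 16

1 11 10 5 7 8 4 3 13 16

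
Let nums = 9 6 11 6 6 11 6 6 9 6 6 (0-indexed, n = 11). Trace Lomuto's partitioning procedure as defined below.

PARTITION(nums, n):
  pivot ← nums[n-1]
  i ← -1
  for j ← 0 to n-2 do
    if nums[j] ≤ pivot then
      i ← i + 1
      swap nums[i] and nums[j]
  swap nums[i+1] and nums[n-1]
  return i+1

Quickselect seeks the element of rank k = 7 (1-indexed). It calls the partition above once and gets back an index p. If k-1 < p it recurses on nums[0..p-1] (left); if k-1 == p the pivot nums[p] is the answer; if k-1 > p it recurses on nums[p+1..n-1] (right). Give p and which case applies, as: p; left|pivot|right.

6; pivot

pivot = nums[10] = 6; i = -1
j=0: nums[0]=9 > 6 → no swap
j=1: nums[1]=6 ≤ 6 → i=0, swap nums[0],nums[1] → 6 9 11 6 6 11 6 6 9 6 6
j=2: nums[2]=11 > 6 → no swap
j=3: nums[3]=6 ≤ 6 → i=1, swap nums[1],nums[3] → 6 6 11 9 6 11 6 6 9 6 6
j=4: nums[4]=6 ≤ 6 → i=2, swap nums[2],nums[4] → 6 6 6 9 11 11 6 6 9 6 6
j=5: nums[5]=11 > 6 → no swap
j=6: nums[6]=6 ≤ 6 → i=3, swap nums[3],nums[6] → 6 6 6 6 11 11 9 6 9 6 6
j=7: nums[7]=6 ≤ 6 → i=4, swap nums[4],nums[7] → 6 6 6 6 6 11 9 11 9 6 6
j=8: nums[8]=9 > 6 → no swap
j=9: nums[9]=6 ≤ 6 → i=5, swap nums[5],nums[9] → 6 6 6 6 6 6 9 11 9 11 6
final swap nums[6],nums[10] → 6 6 6 6 6 6 6 11 9 11 9; return 6
p = 6; k-1 = 6 == 6 ⇒ pivot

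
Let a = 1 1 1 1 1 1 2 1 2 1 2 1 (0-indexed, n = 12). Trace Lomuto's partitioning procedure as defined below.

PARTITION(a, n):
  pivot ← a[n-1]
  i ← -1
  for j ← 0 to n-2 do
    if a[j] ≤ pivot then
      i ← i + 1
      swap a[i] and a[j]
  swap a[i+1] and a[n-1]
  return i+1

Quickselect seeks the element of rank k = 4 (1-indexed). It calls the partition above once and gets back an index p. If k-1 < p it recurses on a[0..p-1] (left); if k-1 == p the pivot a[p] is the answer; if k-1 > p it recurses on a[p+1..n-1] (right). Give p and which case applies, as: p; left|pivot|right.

pivot=1, i=-1
j=0: 1≤1, i=0, swap(0,0) ⇒ 1 1 1 1 1 1 2 1 2 1 2 1
j=1: 1≤1, i=1, swap(1,1) ⇒ 1 1 1 1 1 1 2 1 2 1 2 1
j=2: 1≤1, i=2, swap(2,2) ⇒ 1 1 1 1 1 1 2 1 2 1 2 1
j=3: 1≤1, i=3, swap(3,3) ⇒ 1 1 1 1 1 1 2 1 2 1 2 1
j=4: 1≤1, i=4, swap(4,4) ⇒ 1 1 1 1 1 1 2 1 2 1 2 1
j=5: 1≤1, i=5, swap(5,5) ⇒ 1 1 1 1 1 1 2 1 2 1 2 1
j=6: 2>1, skip
j=7: 1≤1, i=6, swap(6,7) ⇒ 1 1 1 1 1 1 1 2 2 1 2 1
j=8: 2>1, skip
j=9: 1≤1, i=7, swap(7,9) ⇒ 1 1 1 1 1 1 1 1 2 2 2 1
j=10: 2>1, skip
swap(8,11) ⇒ 1 1 1 1 1 1 1 1 1 2 2 2; return 8
p = 8; k-1 = 3 < 8 ⇒ left

8; left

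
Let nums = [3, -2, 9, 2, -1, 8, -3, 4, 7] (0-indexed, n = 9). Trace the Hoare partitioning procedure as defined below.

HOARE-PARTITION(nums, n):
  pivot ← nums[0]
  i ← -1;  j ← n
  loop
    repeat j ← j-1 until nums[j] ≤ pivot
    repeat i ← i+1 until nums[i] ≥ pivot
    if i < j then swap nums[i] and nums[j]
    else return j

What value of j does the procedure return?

pivot = nums[0] = 3; i = -1, j = 9
j→6 (nums[6]=-3≤3), i→0 (nums[0]=3≥3); i<j, swap → [-3, -2, 9, 2, -1, 8, 3, 4, 7]
j→4 (nums[4]=-1≤3), i→2 (nums[2]=9≥3); i<j, swap → [-3, -2, -1, 2, 9, 8, 3, 4, 7]
j→3, i→4; i≥j, return j=3. nums = [-3, -2, -1, 2, 9, 8, 3, 4, 7]

3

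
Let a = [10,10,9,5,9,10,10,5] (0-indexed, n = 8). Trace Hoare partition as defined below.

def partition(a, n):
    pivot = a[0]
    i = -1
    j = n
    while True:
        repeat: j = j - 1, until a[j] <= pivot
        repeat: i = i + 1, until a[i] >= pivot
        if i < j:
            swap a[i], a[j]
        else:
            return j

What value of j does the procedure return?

pivot=10
j stops at 7 (5), i stops at 0 (10); swap ⇒ [5,10,9,5,9,10,10,10]
j stops at 6 (10), i stops at 1 (10); swap ⇒ [5,10,9,5,9,10,10,10]
j stops at 5, i stops at 5; i≥j ⇒ return 5. a=[5,10,9,5,9,10,10,10]

5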